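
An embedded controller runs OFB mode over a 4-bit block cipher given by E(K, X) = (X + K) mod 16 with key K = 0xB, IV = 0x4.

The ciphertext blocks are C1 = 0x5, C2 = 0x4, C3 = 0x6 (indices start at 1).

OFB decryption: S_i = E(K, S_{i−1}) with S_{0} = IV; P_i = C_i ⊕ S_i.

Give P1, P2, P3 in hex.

P1 = 0xA, P2 = 0xE, P3 = 0x3

P1: S = E(K, 0x4) = 0xF; 0x5 ⊕ 0xF = 0xA.
P2: S = E(K, 0xF) = 0xA; 0x4 ⊕ 0xA = 0xE.
P3: S = E(K, 0xA) = 0x5; 0x6 ⊕ 0x5 = 0x3.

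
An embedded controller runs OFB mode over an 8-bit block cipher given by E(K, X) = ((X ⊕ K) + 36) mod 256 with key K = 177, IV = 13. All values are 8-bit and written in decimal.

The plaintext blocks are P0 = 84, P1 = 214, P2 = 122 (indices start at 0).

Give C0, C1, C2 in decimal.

OFB encryption: S_i = E(K, S_{i−1}) with S_{−1} = IV; C_i = P_i ⊕ S_i.
C0: S = E(K, 13) = 224; 84 ⊕ 224 = 180.
C1: S = E(K, 224) = 117; 214 ⊕ 117 = 163.
C2: S = E(K, 117) = 232; 122 ⊕ 232 = 146.

C0 = 180, C1 = 163, C2 = 146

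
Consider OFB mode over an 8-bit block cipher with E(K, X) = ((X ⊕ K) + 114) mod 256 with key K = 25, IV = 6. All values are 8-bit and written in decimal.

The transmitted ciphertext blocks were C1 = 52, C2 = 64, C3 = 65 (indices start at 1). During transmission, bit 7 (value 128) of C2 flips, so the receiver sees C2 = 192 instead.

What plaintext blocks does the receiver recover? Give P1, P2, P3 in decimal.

OFB decryption: S_i = E(K, S_{i−1}) with S_{0} = IV; P_i = C_i ⊕ S_i.
Only C2 changed, to 192. In OFB, a change in C_i flips the same bit in P_i only; the keystream is unaffected. Decrypting the received ciphertext:
P1: S = E(K, 6) = 145; 52 ⊕ 145 = 165.
P2: S = E(K, 145) = 250; 192 ⊕ 250 = 58.
P3: S = E(K, 250) = 85; 65 ⊕ 85 = 20.
Blocks that differ from the original plaintext: P2.

P1 = 165, P2 = 58, P3 = 20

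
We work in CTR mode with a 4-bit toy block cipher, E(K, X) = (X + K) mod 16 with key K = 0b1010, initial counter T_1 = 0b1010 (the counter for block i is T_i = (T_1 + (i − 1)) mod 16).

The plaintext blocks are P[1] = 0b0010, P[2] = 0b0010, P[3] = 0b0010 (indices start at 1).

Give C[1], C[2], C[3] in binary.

C[1] = 0b0110, C[2] = 0b0111, C[3] = 0b0100

CTR encryption: S_i = E(K, T_i) where T_i is the counter for block i; C_i = P_i ⊕ S_i.
C[1]: T = 0b1010, S = E(K, T) = 0b0100; 0b0010 ⊕ 0b0100 = 0b0110.
C[2]: T = 0b1011, S = E(K, T) = 0b0101; 0b0010 ⊕ 0b0101 = 0b0111.
C[3]: T = 0b1100, S = E(K, T) = 0b0110; 0b0010 ⊕ 0b0110 = 0b0100.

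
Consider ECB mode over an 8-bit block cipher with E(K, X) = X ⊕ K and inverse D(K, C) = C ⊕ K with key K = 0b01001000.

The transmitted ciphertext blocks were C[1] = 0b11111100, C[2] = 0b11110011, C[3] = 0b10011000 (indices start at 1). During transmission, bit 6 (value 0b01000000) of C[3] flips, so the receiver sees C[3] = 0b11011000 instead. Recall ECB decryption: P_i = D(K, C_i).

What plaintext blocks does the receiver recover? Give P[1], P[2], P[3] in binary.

P[1] = 0b10110100, P[2] = 0b10111011, P[3] = 0b10010000

Only C[3] changed, to 0b11011000. In ECB, a change in C_i affects only P_i. Decrypting the received ciphertext:
P[1]: D(K, 0b11111100) = 0b10110100.
P[2]: D(K, 0b11110011) = 0b10111011.
P[3]: D(K, 0b11011000) = 0b10010000.
Blocks that differ from the original plaintext: P[3].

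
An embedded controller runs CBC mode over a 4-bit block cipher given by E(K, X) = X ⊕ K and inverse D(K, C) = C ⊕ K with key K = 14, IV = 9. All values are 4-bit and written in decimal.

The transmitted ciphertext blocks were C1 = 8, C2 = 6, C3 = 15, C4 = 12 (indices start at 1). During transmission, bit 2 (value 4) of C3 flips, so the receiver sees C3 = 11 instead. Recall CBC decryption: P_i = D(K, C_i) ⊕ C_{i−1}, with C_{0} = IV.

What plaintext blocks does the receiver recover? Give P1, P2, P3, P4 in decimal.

Only C3 changed, to 11. In CBC, a change in C_i garbles P_i and flips the same bit in P_{i+1}. Decrypting the received ciphertext:
P1: D(K, 8) = 6; 6 ⊕ 9 = 15.
P2: D(K, 6) = 8; 8 ⊕ 8 = 0.
P3: D(K, 11) = 5; 5 ⊕ 6 = 3.
P4: D(K, 12) = 2; 2 ⊕ 11 = 9.
Blocks that differ from the original plaintext: P3, P4.

P1 = 15, P2 = 0, P3 = 3, P4 = 9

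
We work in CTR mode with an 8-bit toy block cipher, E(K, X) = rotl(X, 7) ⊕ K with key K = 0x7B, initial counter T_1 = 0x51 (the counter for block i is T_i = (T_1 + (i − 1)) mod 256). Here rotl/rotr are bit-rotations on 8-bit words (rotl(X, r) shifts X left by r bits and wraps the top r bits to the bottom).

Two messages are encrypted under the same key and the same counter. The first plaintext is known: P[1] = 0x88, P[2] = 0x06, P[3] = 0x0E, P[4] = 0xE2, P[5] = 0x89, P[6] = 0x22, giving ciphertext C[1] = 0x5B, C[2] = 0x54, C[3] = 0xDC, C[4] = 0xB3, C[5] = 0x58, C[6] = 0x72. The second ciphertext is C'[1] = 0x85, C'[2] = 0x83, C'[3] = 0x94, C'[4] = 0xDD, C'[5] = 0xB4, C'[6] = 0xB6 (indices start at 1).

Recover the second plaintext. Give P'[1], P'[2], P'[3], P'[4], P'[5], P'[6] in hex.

P'[1] = 0x56, P'[2] = 0xD1, P'[3] = 0x46, P'[4] = 0x8C, P'[5] = 0x65, P'[6] = 0xE6

In CTR with a reused counter, both messages share the same keystream S_i, so C_i ⊕ C'_i = P_i ⊕ P'_i and thus P'_i = P_i ⊕ C_i ⊕ C'_i.
P'[1]: 0x88 ⊕ 0x5B ⊕ 0x85 = 0x56.
P'[2]: 0x06 ⊕ 0x54 ⊕ 0x83 = 0xD1.
P'[3]: 0x0E ⊕ 0xDC ⊕ 0x94 = 0x46.
P'[4]: 0xE2 ⊕ 0xB3 ⊕ 0xDD = 0x8C.
P'[5]: 0x89 ⊕ 0x58 ⊕ 0xB4 = 0x65.
P'[6]: 0x22 ⊕ 0x72 ⊕ 0xB6 = 0xE6.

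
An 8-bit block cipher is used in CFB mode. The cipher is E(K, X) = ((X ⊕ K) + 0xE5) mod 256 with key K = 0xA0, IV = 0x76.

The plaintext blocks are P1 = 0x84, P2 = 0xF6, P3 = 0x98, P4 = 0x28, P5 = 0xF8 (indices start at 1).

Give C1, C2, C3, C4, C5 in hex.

CFB encryption: C_i = P_i ⊕ E(K, C_{i−1}), with C_{0} = IV.
C1: E(K, 0x76) = 0xBB; 0x84 ⊕ 0xBB = 0x3F.
C2: E(K, 0x3F) = 0x84; 0xF6 ⊕ 0x84 = 0x72.
C3: E(K, 0x72) = 0xB7; 0x98 ⊕ 0xB7 = 0x2F.
C4: E(K, 0x2F) = 0x74; 0x28 ⊕ 0x74 = 0x5C.
C5: E(K, 0x5C) = 0xE1; 0xF8 ⊕ 0xE1 = 0x19.

C1 = 0x3F, C2 = 0x72, C3 = 0x2F, C4 = 0x5C, C5 = 0x19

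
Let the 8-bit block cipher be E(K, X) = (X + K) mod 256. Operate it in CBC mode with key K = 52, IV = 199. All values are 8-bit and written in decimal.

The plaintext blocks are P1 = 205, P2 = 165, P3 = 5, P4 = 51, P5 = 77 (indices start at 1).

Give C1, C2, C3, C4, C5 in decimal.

CBC encryption: C_i = E(K, P_i ⊕ C_{i−1}), with C_{0} = IV.
C1: P1 ⊕ 199 = 10; E(K, 10) = 62.
C2: P2 ⊕ 62 = 155; E(K, 155) = 207.
C3: P3 ⊕ 207 = 202; E(K, 202) = 254.
C4: P4 ⊕ 254 = 205; E(K, 205) = 1.
C5: P5 ⊕ 1 = 76; E(K, 76) = 128.

C1 = 62, C2 = 207, C3 = 254, C4 = 1, C5 = 128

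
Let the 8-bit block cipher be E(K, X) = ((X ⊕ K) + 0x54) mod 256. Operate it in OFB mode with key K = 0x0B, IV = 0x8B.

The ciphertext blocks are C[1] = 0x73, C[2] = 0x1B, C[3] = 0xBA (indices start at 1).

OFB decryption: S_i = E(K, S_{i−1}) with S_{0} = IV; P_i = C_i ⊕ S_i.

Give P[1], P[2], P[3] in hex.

P[1] = 0xA7, P[2] = 0x28, P[3] = 0x36

P[1]: S = E(K, 0x8B) = 0xD4; 0x73 ⊕ 0xD4 = 0xA7.
P[2]: S = E(K, 0xD4) = 0x33; 0x1B ⊕ 0x33 = 0x28.
P[3]: S = E(K, 0x33) = 0x8C; 0xBA ⊕ 0x8C = 0x36.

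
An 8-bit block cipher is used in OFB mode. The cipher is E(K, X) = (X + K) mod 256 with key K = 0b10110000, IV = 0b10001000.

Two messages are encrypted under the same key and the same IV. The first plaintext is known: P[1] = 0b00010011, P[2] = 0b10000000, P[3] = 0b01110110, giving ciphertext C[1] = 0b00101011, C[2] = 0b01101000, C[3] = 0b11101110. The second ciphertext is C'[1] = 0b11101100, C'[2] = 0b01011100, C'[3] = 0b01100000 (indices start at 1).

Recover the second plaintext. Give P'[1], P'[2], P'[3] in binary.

P'[1] = 0b11010100, P'[2] = 0b10110100, P'[3] = 0b11111000

In OFB with a reused IV, both messages share the same keystream S_i, so C_i ⊕ C'_i = P_i ⊕ P'_i and thus P'_i = P_i ⊕ C_i ⊕ C'_i.
P'[1]: 0b00010011 ⊕ 0b00101011 ⊕ 0b11101100 = 0b11010100.
P'[2]: 0b10000000 ⊕ 0b01101000 ⊕ 0b01011100 = 0b10110100.
P'[3]: 0b01110110 ⊕ 0b11101110 ⊕ 0b01100000 = 0b11111000.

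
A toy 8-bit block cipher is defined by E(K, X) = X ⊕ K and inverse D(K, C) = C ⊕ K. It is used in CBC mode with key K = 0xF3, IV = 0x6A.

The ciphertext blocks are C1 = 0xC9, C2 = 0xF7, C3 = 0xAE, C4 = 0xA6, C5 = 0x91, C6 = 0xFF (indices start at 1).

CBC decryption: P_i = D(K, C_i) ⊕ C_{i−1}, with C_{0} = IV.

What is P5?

P5: D(K, 0x91) = 0x62; 0x62 ⊕ 0xA6 = 0xC4.

P5 = 0xC4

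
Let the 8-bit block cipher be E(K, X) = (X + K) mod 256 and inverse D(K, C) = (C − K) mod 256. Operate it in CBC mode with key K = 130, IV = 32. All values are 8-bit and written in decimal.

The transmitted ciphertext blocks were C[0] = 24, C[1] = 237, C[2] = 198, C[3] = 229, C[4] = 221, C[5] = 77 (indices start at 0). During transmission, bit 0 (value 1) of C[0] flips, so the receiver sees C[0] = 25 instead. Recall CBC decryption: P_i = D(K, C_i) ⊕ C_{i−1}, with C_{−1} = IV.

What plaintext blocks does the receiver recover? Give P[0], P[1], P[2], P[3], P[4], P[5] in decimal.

P[0] = 183, P[1] = 114, P[2] = 169, P[3] = 165, P[4] = 190, P[5] = 22

Only C[0] changed, to 25. In CBC, a change in C_i garbles P_i and flips the same bit in P_{i+1}. Decrypting the received ciphertext:
P[0]: D(K, 25) = 151; 151 ⊕ 32 = 183.
P[1]: D(K, 237) = 107; 107 ⊕ 25 = 114.
P[2]: D(K, 198) = 68; 68 ⊕ 237 = 169.
P[3]: D(K, 229) = 99; 99 ⊕ 198 = 165.
P[4]: D(K, 221) = 91; 91 ⊕ 229 = 190.
P[5]: D(K, 77) = 203; 203 ⊕ 221 = 22.
Blocks that differ from the original plaintext: P[0], P[1].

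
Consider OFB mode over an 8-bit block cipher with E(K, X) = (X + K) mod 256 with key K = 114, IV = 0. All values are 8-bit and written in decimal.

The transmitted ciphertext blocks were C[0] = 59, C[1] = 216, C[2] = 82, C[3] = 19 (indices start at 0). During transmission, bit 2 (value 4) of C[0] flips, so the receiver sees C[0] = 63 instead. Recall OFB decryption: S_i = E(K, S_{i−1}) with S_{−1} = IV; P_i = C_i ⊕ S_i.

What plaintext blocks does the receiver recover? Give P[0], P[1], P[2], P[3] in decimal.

Only C[0] changed, to 63. In OFB, a change in C_i flips the same bit in P_i only; the keystream is unaffected. Decrypting the received ciphertext:
P[0]: S = E(K, 0) = 114; 63 ⊕ 114 = 77.
P[1]: S = E(K, 114) = 228; 216 ⊕ 228 = 60.
P[2]: S = E(K, 228) = 86; 82 ⊕ 86 = 4.
P[3]: S = E(K, 86) = 200; 19 ⊕ 200 = 219.
Blocks that differ from the original plaintext: P[0].

P[0] = 77, P[1] = 60, P[2] = 4, P[3] = 219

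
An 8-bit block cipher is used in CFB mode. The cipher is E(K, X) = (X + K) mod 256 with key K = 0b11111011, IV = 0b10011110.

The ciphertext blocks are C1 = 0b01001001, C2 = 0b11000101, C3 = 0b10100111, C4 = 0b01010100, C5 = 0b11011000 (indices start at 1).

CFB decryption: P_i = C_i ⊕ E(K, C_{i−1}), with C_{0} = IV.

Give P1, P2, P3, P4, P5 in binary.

P1: E(K, 0b10011110) = 0b10011001; 0b01001001 ⊕ 0b10011001 = 0b11010000.
P2: E(K, 0b01001001) = 0b01000100; 0b11000101 ⊕ 0b01000100 = 0b10000001.
P3: E(K, 0b11000101) = 0b11000000; 0b10100111 ⊕ 0b11000000 = 0b01100111.
P4: E(K, 0b10100111) = 0b10100010; 0b01010100 ⊕ 0b10100010 = 0b11110110.
P5: E(K, 0b01010100) = 0b01001111; 0b11011000 ⊕ 0b01001111 = 0b10010111.

P1 = 0b11010000, P2 = 0b10000001, P3 = 0b01100111, P4 = 0b11110110, P5 = 0b10010111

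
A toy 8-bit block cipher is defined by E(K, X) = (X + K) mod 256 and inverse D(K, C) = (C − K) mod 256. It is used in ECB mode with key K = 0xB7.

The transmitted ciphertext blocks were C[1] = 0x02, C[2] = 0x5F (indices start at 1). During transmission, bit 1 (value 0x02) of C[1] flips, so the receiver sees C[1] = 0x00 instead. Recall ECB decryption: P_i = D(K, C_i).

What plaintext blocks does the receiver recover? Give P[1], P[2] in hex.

Only C[1] changed, to 0x00. In ECB, a change in C_i affects only P_i. Decrypting the received ciphertext:
P[1]: D(K, 0x00) = 0x49.
P[2]: D(K, 0x5F) = 0xA8.
Blocks that differ from the original plaintext: P[1].

P[1] = 0x49, P[2] = 0xA8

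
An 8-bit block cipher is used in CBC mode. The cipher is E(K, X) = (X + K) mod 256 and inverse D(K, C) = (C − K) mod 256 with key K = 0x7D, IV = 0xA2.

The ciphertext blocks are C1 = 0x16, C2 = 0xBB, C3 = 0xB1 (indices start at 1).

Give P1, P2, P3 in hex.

CBC decryption: P_i = D(K, C_i) ⊕ C_{i−1}, with C_{0} = IV.
P1: D(K, 0x16) = 0x99; 0x99 ⊕ 0xA2 = 0x3B.
P2: D(K, 0xBB) = 0x3E; 0x3E ⊕ 0x16 = 0x28.
P3: D(K, 0xB1) = 0x34; 0x34 ⊕ 0xBB = 0x8F.

P1 = 0x3B, P2 = 0x28, P3 = 0x8F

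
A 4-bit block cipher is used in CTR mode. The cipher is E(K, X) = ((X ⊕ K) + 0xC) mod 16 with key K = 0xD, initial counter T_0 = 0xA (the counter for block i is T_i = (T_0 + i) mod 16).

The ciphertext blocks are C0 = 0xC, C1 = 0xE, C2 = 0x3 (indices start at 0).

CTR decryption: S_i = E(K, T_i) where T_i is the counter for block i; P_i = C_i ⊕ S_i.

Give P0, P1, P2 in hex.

P0 = 0xF, P1 = 0xC, P2 = 0xE

P0: T = 0xA, S = E(K, T) = 0x3; 0xC ⊕ 0x3 = 0xF.
P1: T = 0xB, S = E(K, T) = 0x2; 0xE ⊕ 0x2 = 0xC.
P2: T = 0xC, S = E(K, T) = 0xD; 0x3 ⊕ 0xD = 0xE.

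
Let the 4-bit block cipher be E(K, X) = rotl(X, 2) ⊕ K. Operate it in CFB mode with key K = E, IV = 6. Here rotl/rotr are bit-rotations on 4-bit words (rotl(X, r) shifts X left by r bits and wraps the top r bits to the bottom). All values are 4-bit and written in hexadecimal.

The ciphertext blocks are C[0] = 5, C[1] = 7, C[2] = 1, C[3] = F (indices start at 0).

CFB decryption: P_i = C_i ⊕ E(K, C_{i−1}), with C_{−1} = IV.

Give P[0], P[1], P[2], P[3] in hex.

P[0]: E(K, 6) = 7; 5 ⊕ 7 = 2.
P[1]: E(K, 5) = B; 7 ⊕ B = C.
P[2]: E(K, 7) = 3; 1 ⊕ 3 = 2.
P[3]: E(K, 1) = A; F ⊕ A = 5.

P[0] = 2, P[1] = C, P[2] = 2, P[3] = 5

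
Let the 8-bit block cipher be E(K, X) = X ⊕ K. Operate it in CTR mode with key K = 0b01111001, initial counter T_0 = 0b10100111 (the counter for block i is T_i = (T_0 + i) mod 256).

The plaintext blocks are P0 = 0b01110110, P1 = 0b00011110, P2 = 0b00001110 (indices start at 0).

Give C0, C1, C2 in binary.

C0 = 0b10101000, C1 = 0b11001111, C2 = 0b11011110

CTR encryption: S_i = E(K, T_i) where T_i is the counter for block i; C_i = P_i ⊕ S_i.
C0: T = 0b10100111, S = E(K, T) = 0b11011110; 0b01110110 ⊕ 0b11011110 = 0b10101000.
C1: T = 0b10101000, S = E(K, T) = 0b11010001; 0b00011110 ⊕ 0b11010001 = 0b11001111.
C2: T = 0b10101001, S = E(K, T) = 0b11010000; 0b00001110 ⊕ 0b11010000 = 0b11011110.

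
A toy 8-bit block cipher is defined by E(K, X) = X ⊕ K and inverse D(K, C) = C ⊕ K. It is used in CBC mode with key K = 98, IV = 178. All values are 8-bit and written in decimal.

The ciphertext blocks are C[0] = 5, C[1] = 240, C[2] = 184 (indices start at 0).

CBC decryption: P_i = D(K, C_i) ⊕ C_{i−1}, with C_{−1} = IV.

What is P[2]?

P[2]: D(K, 184) = 218; 218 ⊕ 240 = 42.

P[2] = 42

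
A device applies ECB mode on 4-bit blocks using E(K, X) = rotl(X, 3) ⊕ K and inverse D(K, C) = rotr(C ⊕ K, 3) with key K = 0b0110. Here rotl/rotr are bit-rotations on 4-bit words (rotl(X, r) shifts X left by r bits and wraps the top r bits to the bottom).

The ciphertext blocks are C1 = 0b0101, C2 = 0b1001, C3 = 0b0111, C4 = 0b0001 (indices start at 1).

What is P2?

P2 = 0b1111

ECB decryption: P_i = D(K, C_i).
P2: D(K, 0b1001) = 0b1111.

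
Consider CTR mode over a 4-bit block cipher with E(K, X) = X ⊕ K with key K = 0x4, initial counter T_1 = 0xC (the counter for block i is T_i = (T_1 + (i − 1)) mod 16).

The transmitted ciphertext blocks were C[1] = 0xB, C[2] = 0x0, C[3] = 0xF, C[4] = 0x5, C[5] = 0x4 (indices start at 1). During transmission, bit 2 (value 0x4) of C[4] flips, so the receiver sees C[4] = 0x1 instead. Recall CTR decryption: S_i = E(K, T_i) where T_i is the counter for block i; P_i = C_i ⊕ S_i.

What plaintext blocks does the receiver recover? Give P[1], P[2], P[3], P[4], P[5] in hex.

P[1] = 0x3, P[2] = 0x9, P[3] = 0x5, P[4] = 0xA, P[5] = 0x0

Only C[4] changed, to 0x1. In CTR, a change in C_i flips the same bit in P_i only; the keystream is unaffected. Decrypting the received ciphertext:
P[1]: T = 0xC, S = E(K, T) = 0x8; 0xB ⊕ 0x8 = 0x3.
P[2]: T = 0xD, S = E(K, T) = 0x9; 0x0 ⊕ 0x9 = 0x9.
P[3]: T = 0xE, S = E(K, T) = 0xA; 0xF ⊕ 0xA = 0x5.
P[4]: T = 0xF, S = E(K, T) = 0xB; 0x1 ⊕ 0xB = 0xA.
P[5]: T = 0x0, S = E(K, T) = 0x4; 0x4 ⊕ 0x4 = 0x0.
Blocks that differ from the original plaintext: P[4].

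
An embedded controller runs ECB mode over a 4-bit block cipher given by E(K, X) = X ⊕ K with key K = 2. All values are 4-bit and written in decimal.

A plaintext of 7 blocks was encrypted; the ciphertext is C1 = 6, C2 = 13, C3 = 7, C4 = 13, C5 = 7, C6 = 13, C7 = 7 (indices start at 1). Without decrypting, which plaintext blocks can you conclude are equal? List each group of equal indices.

ECB encrypts each block independently with the same key, so equal ciphertext blocks imply equal plaintext blocks.
C2 = C4 = C6 = 13, so P2 = P4 = P6.
C3 = C5 = C7 = 7, so P3 = P5 = P7.

P2 = P4 = P6; P3 = P5 = P7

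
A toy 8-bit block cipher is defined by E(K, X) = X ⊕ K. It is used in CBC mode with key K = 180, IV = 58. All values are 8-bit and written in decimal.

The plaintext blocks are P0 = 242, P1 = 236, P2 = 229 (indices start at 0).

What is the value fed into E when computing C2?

193

CBC encryption: C_i = E(K, P_i ⊕ C_{i−1}), with C_{−1} = IV.
C0: P0 ⊕ 58 = 200; E(K, 200) = 124.
C1: P1 ⊕ 124 = 144; E(K, 144) = 36.
C2: P2 ⊕ 36 = 193; E(K, 193) = 117.
So the input to E for block 2 is 193.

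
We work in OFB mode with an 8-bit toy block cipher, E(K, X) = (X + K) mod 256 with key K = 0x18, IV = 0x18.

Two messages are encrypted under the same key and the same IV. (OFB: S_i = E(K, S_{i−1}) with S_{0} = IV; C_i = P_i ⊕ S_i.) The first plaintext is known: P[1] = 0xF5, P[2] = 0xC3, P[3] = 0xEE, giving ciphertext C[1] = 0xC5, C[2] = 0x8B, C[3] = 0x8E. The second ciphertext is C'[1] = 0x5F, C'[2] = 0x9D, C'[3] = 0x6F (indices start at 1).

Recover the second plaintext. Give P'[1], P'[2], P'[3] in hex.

P'[1] = 0x6F, P'[2] = 0xD5, P'[3] = 0x0F

In OFB with a reused IV, both messages share the same keystream S_i, so C_i ⊕ C'_i = P_i ⊕ P'_i and thus P'_i = P_i ⊕ C_i ⊕ C'_i.
P'[1]: 0xF5 ⊕ 0xC5 ⊕ 0x5F = 0x6F.
P'[2]: 0xC3 ⊕ 0x8B ⊕ 0x9D = 0xD5.
P'[3]: 0xEE ⊕ 0x8E ⊕ 0x6F = 0x0F.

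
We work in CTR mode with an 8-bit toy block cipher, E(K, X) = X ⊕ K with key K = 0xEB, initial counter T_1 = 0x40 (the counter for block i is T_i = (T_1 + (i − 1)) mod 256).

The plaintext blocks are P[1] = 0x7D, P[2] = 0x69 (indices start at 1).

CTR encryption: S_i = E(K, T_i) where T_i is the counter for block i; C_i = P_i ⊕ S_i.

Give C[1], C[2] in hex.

C[1] = 0xD6, C[2] = 0xC3

C[1]: T = 0x40, S = E(K, T) = 0xAB; 0x7D ⊕ 0xAB = 0xD6.
C[2]: T = 0x41, S = E(K, T) = 0xAA; 0x69 ⊕ 0xAA = 0xC3.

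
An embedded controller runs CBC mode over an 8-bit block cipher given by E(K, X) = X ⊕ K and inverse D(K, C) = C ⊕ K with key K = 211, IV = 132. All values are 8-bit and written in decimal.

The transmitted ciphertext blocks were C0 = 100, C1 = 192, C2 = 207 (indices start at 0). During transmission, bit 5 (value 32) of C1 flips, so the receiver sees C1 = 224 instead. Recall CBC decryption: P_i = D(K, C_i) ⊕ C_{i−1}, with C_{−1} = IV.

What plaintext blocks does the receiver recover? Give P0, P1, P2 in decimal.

P0 = 51, P1 = 87, P2 = 252

Only C1 changed, to 224. In CBC, a change in C_i garbles P_i and flips the same bit in P_{i+1}. Decrypting the received ciphertext:
P0: D(K, 100) = 183; 183 ⊕ 132 = 51.
P1: D(K, 224) = 51; 51 ⊕ 100 = 87.
P2: D(K, 207) = 28; 28 ⊕ 224 = 252.
Blocks that differ from the original plaintext: P1, P2.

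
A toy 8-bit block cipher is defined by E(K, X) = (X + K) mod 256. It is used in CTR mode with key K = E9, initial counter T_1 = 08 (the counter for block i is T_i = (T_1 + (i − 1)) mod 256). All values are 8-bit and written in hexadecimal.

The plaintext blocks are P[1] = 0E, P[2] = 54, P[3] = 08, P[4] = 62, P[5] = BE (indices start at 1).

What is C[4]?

C[4] = 96

CTR encryption: S_i = E(K, T_i) where T_i is the counter for block i; C_i = P_i ⊕ S_i.
C[1]: T = 08, S = E(K, T) = F1; 0E ⊕ F1 = FF.
C[2]: T = 09, S = E(K, T) = F2; 54 ⊕ F2 = A6.
C[3]: T = 0A, S = E(K, T) = F3; 08 ⊕ F3 = FB.
C[4]: T = 0B, S = E(K, T) = F4; 62 ⊕ F4 = 96.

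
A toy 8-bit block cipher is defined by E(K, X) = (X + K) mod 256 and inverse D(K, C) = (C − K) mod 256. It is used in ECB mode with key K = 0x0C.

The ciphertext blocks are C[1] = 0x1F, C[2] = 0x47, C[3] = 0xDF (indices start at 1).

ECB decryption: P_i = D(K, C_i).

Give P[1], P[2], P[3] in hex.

P[1]: D(K, 0x1F) = 0x13.
P[2]: D(K, 0x47) = 0x3B.
P[3]: D(K, 0xDF) = 0xD3.

P[1] = 0x13, P[2] = 0x3B, P[3] = 0xD3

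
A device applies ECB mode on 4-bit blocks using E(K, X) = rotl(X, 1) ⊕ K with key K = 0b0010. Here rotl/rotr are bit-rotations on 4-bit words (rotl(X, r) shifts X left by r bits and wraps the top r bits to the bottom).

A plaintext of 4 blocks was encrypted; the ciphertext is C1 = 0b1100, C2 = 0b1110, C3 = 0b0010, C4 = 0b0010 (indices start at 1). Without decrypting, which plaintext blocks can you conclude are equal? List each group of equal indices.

P3 = P4

ECB encrypts each block independently with the same key, so equal ciphertext blocks imply equal plaintext blocks.
C3 = C4 = 0b0010, so P3 = P4.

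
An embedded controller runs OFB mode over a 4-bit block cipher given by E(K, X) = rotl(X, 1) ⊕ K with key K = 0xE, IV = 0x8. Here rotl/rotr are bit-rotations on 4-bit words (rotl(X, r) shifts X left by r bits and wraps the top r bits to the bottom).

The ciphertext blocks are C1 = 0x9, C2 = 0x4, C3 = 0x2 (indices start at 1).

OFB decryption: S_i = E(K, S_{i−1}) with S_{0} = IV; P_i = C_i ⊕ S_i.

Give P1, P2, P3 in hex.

P1: S = E(K, 0x8) = 0xF; 0x9 ⊕ 0xF = 0x6.
P2: S = E(K, 0xF) = 0x1; 0x4 ⊕ 0x1 = 0x5.
P3: S = E(K, 0x1) = 0xC; 0x2 ⊕ 0xC = 0xE.

P1 = 0x6, P2 = 0x5, P3 = 0xE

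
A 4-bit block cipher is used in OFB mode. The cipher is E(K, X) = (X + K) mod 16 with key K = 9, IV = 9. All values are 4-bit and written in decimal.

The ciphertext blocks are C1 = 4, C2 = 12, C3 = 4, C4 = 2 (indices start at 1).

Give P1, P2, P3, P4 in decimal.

P1 = 6, P2 = 7, P3 = 0, P4 = 15

OFB decryption: S_i = E(K, S_{i−1}) with S_{0} = IV; P_i = C_i ⊕ S_i.
P1: S = E(K, 9) = 2; 4 ⊕ 2 = 6.
P2: S = E(K, 2) = 11; 12 ⊕ 11 = 7.
P3: S = E(K, 11) = 4; 4 ⊕ 4 = 0.
P4: S = E(K, 4) = 13; 2 ⊕ 13 = 15.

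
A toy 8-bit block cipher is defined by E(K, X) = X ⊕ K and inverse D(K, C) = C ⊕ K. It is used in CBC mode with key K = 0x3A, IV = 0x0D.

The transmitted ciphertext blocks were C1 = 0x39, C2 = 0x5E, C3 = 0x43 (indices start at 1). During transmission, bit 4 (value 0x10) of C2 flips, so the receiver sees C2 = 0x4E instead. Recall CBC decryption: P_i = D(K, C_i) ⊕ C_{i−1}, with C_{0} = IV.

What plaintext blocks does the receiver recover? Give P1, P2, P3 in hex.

P1 = 0x0E, P2 = 0x4D, P3 = 0x37

Only C2 changed, to 0x4E. In CBC, a change in C_i garbles P_i and flips the same bit in P_{i+1}. Decrypting the received ciphertext:
P1: D(K, 0x39) = 0x03; 0x03 ⊕ 0x0D = 0x0E.
P2: D(K, 0x4E) = 0x74; 0x74 ⊕ 0x39 = 0x4D.
P3: D(K, 0x43) = 0x79; 0x79 ⊕ 0x4E = 0x37.
Blocks that differ from the original plaintext: P2, P3.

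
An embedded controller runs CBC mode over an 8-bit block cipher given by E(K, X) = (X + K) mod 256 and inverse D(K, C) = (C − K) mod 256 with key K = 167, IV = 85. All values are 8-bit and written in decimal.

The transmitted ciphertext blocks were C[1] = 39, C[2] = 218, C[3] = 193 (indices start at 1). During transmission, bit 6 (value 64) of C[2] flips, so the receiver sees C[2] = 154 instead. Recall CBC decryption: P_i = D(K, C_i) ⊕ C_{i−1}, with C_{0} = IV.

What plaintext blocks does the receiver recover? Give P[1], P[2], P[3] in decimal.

P[1] = 213, P[2] = 212, P[3] = 128

Only C[2] changed, to 154. In CBC, a change in C_i garbles P_i and flips the same bit in P_{i+1}. Decrypting the received ciphertext:
P[1]: D(K, 39) = 128; 128 ⊕ 85 = 213.
P[2]: D(K, 154) = 243; 243 ⊕ 39 = 212.
P[3]: D(K, 193) = 26; 26 ⊕ 154 = 128.
Blocks that differ from the original plaintext: P[2], P[3].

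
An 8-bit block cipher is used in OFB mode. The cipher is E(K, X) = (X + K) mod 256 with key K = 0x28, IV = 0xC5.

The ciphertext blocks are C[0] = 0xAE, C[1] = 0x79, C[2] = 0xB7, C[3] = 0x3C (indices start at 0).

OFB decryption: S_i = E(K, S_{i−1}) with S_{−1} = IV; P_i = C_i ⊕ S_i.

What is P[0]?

P[0] = 0x43

P[0]: S = E(K, 0xC5) = 0xED; 0xAE ⊕ 0xED = 0x43.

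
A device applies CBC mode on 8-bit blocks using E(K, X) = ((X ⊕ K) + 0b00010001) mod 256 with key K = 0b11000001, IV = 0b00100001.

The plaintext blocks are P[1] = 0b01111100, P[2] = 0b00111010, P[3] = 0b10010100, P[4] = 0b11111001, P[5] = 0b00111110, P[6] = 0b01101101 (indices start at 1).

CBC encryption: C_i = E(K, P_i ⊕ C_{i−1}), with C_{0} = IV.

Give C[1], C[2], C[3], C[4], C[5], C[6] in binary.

C[1] = 0b10101101, C[2] = 0b01100111, C[3] = 0b01000011, C[4] = 0b10001100, C[5] = 0b10000100, C[6] = 0b00111001

C[1]: P[1] ⊕ 0b00100001 = 0b01011101; E(K, 0b01011101) = 0b10101101.
C[2]: P[2] ⊕ 0b10101101 = 0b10010111; E(K, 0b10010111) = 0b01100111.
C[3]: P[3] ⊕ 0b01100111 = 0b11110011; E(K, 0b11110011) = 0b01000011.
C[4]: P[4] ⊕ 0b01000011 = 0b10111010; E(K, 0b10111010) = 0b10001100.
C[5]: P[5] ⊕ 0b10001100 = 0b10110010; E(K, 0b10110010) = 0b10000100.
C[6]: P[6] ⊕ 0b10000100 = 0b11101001; E(K, 0b11101001) = 0b00111001.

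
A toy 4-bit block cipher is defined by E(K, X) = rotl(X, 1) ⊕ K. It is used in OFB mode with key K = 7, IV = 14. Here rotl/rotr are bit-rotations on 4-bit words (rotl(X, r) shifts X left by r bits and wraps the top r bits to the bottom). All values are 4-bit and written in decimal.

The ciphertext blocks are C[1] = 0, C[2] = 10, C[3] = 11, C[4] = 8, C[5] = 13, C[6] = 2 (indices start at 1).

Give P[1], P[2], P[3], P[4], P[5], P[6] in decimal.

OFB decryption: S_i = E(K, S_{i−1}) with S_{0} = IV; P_i = C_i ⊕ S_i.
P[1]: S = E(K, 14) = 10; 0 ⊕ 10 = 10.
P[2]: S = E(K, 10) = 2; 10 ⊕ 2 = 8.
P[3]: S = E(K, 2) = 3; 11 ⊕ 3 = 8.
P[4]: S = E(K, 3) = 1; 8 ⊕ 1 = 9.
P[5]: S = E(K, 1) = 5; 13 ⊕ 5 = 8.
P[6]: S = E(K, 5) = 13; 2 ⊕ 13 = 15.

P[1] = 10, P[2] = 8, P[3] = 8, P[4] = 9, P[5] = 8, P[6] = 15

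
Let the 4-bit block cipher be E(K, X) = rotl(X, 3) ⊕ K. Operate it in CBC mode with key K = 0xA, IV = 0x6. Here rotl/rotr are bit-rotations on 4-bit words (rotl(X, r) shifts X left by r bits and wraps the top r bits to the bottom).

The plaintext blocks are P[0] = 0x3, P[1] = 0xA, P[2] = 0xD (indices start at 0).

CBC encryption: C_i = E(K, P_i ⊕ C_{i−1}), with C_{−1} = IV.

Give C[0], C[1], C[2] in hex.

C[0]: P[0] ⊕ 0x6 = 0x5; E(K, 0x5) = 0x0.
C[1]: P[1] ⊕ 0x0 = 0xA; E(K, 0xA) = 0xF.
C[2]: P[2] ⊕ 0xF = 0x2; E(K, 0x2) = 0xB.

C[0] = 0x0, C[1] = 0xF, C[2] = 0xB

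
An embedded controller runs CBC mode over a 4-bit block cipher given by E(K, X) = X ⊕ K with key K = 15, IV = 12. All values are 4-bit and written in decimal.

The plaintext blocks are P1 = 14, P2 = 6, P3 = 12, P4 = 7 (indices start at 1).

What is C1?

C1 = 13

CBC encryption: C_i = E(K, P_i ⊕ C_{i−1}), with C_{0} = IV.
C1: P1 ⊕ 12 = 2; E(K, 2) = 13.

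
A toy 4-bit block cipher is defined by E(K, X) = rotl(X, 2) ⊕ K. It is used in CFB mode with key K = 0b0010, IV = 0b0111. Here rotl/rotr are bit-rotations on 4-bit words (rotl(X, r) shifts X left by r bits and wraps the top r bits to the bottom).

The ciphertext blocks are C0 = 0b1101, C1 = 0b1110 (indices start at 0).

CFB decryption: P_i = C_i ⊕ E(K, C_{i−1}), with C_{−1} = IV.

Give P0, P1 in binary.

P0: E(K, 0b0111) = 0b1111; 0b1101 ⊕ 0b1111 = 0b0010.
P1: E(K, 0b1101) = 0b0101; 0b1110 ⊕ 0b0101 = 0b1011.

P0 = 0b0010, P1 = 0b1011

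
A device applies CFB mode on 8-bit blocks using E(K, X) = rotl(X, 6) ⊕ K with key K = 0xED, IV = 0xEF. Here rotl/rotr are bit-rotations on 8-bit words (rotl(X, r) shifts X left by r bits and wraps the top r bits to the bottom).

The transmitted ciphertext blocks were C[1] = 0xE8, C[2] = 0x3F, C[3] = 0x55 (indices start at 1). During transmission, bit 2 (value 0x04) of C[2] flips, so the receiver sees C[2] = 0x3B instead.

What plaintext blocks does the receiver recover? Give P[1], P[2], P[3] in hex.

CFB decryption: P_i = C_i ⊕ E(K, C_{i−1}), with C_{0} = IV.
Only C[2] changed, to 0x3B. In CFB, a change in C_i flips the same bit in P_i and garbles P_{i+1}. Decrypting the received ciphertext:
P[1]: E(K, 0xEF) = 0x16; 0xE8 ⊕ 0x16 = 0xFE.
P[2]: E(K, 0xE8) = 0xD7; 0x3B ⊕ 0xD7 = 0xEC.
P[3]: E(K, 0x3B) = 0x23; 0x55 ⊕ 0x23 = 0x76.
Blocks that differ from the original plaintext: P[2], P[3].

P[1] = 0xFE, P[2] = 0xEC, P[3] = 0x76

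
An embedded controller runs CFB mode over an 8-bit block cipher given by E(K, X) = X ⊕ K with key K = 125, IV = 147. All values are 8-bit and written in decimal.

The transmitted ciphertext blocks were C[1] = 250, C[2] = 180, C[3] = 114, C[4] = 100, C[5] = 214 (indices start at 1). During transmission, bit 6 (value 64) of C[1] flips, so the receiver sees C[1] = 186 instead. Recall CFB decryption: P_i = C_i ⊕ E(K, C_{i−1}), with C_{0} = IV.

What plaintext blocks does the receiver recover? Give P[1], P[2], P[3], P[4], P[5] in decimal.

P[1] = 84, P[2] = 115, P[3] = 187, P[4] = 107, P[5] = 207

Only C[1] changed, to 186. In CFB, a change in C_i flips the same bit in P_i and garbles P_{i+1}. Decrypting the received ciphertext:
P[1]: E(K, 147) = 238; 186 ⊕ 238 = 84.
P[2]: E(K, 186) = 199; 180 ⊕ 199 = 115.
P[3]: E(K, 180) = 201; 114 ⊕ 201 = 187.
P[4]: E(K, 114) = 15; 100 ⊕ 15 = 107.
P[5]: E(K, 100) = 25; 214 ⊕ 25 = 207.
Blocks that differ from the original plaintext: P[1], P[2].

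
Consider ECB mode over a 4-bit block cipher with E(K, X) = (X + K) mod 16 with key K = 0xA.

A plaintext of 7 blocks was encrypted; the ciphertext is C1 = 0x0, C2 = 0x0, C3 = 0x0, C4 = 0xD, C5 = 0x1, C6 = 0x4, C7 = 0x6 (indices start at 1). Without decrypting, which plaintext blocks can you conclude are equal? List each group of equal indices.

ECB encrypts each block independently with the same key, so equal ciphertext blocks imply equal plaintext blocks.
C1 = C2 = C3 = 0x0, so P1 = P2 = P3.

P1 = P2 = P3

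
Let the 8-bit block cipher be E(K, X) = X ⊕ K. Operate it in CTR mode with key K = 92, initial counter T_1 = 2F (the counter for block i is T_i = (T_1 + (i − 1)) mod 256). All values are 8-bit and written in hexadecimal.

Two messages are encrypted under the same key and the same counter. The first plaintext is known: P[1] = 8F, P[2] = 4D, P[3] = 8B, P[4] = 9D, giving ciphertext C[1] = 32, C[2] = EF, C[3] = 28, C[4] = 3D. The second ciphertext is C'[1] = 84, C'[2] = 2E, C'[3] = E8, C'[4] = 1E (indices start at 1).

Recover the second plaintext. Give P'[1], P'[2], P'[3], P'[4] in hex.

P'[1] = 39, P'[2] = 8C, P'[3] = 4B, P'[4] = BE

In CTR with a reused counter, both messages share the same keystream S_i, so C_i ⊕ C'_i = P_i ⊕ P'_i and thus P'_i = P_i ⊕ C_i ⊕ C'_i.
P'[1]: 8F ⊕ 32 ⊕ 84 = 39.
P'[2]: 4D ⊕ EF ⊕ 2E = 8C.
P'[3]: 8B ⊕ 28 ⊕ E8 = 4B.
P'[4]: 9D ⊕ 3D ⊕ 1E = BE.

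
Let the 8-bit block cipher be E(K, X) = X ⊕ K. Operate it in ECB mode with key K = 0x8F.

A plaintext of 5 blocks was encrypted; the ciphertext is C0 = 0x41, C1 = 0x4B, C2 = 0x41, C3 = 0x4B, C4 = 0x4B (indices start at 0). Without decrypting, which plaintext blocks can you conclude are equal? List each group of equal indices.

P0 = P2; P1 = P3 = P4

ECB encrypts each block independently with the same key, so equal ciphertext blocks imply equal plaintext blocks.
C0 = C2 = 0x41, so P0 = P2.
C1 = C3 = C4 = 0x4B, so P1 = P3 = P4.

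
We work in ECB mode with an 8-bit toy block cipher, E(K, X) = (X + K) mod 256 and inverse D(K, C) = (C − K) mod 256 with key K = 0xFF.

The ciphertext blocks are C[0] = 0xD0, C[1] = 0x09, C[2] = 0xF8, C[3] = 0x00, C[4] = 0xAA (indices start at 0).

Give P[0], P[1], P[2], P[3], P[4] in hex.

P[0] = 0xD1, P[1] = 0x0A, P[2] = 0xF9, P[3] = 0x01, P[4] = 0xAB

ECB decryption: P_i = D(K, C_i).
P[0]: D(K, 0xD0) = 0xD1.
P[1]: D(K, 0x09) = 0x0A.
P[2]: D(K, 0xF8) = 0xF9.
P[3]: D(K, 0x00) = 0x01.
P[4]: D(K, 0xAA) = 0xAB.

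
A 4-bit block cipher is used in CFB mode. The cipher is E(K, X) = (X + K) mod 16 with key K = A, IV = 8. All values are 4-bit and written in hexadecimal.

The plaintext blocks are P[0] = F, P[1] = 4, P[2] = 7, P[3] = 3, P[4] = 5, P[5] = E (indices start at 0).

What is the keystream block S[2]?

CFB encryption: C_i = P_i ⊕ E(K, C_{i−1}), with C_{−1} = IV.
C[0]: E(K, 8) = 2; F ⊕ 2 = D.
C[1]: E(K, D) = 7; 4 ⊕ 7 = 3.
C[2]: E(K, 3) = D; 7 ⊕ D = A.
So S[2] = D.

D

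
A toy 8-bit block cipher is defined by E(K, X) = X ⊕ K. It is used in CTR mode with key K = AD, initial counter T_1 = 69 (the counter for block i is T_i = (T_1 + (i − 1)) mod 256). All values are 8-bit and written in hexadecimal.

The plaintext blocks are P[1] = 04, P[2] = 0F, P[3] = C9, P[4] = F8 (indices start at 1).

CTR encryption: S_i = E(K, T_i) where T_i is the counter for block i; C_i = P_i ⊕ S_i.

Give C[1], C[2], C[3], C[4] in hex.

C[1]: T = 69, S = E(K, T) = C4; 04 ⊕ C4 = C0.
C[2]: T = 6A, S = E(K, T) = C7; 0F ⊕ C7 = C8.
C[3]: T = 6B, S = E(K, T) = C6; C9 ⊕ C6 = 0F.
C[4]: T = 6C, S = E(K, T) = C1; F8 ⊕ C1 = 39.

C[1] = C0, C[2] = C8, C[3] = 0F, C[4] = 39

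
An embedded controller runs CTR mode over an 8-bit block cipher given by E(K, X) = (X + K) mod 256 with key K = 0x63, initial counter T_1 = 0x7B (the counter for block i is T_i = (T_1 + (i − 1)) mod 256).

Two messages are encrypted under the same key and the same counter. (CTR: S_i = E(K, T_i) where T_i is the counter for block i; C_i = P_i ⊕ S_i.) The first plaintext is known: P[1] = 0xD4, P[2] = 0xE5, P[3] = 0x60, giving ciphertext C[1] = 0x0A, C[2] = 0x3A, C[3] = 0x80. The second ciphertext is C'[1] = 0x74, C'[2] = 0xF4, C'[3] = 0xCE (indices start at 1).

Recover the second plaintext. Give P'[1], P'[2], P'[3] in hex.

P'[1] = 0xAA, P'[2] = 0x2B, P'[3] = 0x2E

In CTR with a reused counter, both messages share the same keystream S_i, so C_i ⊕ C'_i = P_i ⊕ P'_i and thus P'_i = P_i ⊕ C_i ⊕ C'_i.
P'[1]: 0xD4 ⊕ 0x0A ⊕ 0x74 = 0xAA.
P'[2]: 0xE5 ⊕ 0x3A ⊕ 0xF4 = 0x2B.
P'[3]: 0x60 ⊕ 0x80 ⊕ 0xCE = 0x2E.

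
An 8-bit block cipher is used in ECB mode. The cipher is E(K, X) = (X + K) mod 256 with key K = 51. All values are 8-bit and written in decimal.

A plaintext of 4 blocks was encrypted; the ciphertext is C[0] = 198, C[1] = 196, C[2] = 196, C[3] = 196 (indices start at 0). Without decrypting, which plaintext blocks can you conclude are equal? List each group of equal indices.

ECB encrypts each block independently with the same key, so equal ciphertext blocks imply equal plaintext blocks.
C[1] = C[2] = C[3] = 196, so P[1] = P[2] = P[3].

P[1] = P[2] = P[3]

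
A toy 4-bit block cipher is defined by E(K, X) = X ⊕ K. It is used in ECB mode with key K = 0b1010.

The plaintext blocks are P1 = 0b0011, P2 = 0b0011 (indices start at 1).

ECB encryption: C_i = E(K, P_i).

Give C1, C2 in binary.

C1: E(K, 0b0011) = 0b1001.
C2: E(K, 0b0011) = 0b1001.

C1 = 0b1001, C2 = 0b1001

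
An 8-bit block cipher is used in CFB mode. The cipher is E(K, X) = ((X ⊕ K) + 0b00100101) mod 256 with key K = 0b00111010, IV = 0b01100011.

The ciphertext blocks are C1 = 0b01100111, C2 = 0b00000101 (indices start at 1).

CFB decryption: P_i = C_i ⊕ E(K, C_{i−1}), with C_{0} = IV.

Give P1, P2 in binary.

P1: E(K, 0b01100011) = 0b01111110; 0b01100111 ⊕ 0b01111110 = 0b00011001.
P2: E(K, 0b01100111) = 0b10000010; 0b00000101 ⊕ 0b10000010 = 0b10000111.

P1 = 0b00011001, P2 = 0b10000111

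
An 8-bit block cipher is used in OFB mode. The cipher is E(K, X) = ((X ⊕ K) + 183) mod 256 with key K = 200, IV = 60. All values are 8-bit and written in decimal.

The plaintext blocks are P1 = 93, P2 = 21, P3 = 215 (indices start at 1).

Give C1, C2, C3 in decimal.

OFB encryption: S_i = E(K, S_{i−1}) with S_{0} = IV; C_i = P_i ⊕ S_i.
C1: S = E(K, 60) = 171; 93 ⊕ 171 = 246.
C2: S = E(K, 171) = 26; 21 ⊕ 26 = 15.
C3: S = E(K, 26) = 137; 215 ⊕ 137 = 94.

C1 = 246, C2 = 15, C3 = 94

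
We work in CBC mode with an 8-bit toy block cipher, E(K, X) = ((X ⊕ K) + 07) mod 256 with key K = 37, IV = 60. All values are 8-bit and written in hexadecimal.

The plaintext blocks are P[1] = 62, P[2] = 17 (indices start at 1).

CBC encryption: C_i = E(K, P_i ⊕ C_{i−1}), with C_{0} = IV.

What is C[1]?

C[1] = 3C

C[1]: P[1] ⊕ 60 = 02; E(K, 02) = 3C.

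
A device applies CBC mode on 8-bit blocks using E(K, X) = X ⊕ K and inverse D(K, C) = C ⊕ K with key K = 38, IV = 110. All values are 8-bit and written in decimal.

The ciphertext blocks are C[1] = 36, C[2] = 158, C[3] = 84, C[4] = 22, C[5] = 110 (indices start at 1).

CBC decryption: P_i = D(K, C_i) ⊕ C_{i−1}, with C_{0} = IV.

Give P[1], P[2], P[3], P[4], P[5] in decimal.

P[1]: D(K, 36) = 2; 2 ⊕ 110 = 108.
P[2]: D(K, 158) = 184; 184 ⊕ 36 = 156.
P[3]: D(K, 84) = 114; 114 ⊕ 158 = 236.
P[4]: D(K, 22) = 48; 48 ⊕ 84 = 100.
P[5]: D(K, 110) = 72; 72 ⊕ 22 = 94.

P[1] = 108, P[2] = 156, P[3] = 236, P[4] = 100, P[5] = 94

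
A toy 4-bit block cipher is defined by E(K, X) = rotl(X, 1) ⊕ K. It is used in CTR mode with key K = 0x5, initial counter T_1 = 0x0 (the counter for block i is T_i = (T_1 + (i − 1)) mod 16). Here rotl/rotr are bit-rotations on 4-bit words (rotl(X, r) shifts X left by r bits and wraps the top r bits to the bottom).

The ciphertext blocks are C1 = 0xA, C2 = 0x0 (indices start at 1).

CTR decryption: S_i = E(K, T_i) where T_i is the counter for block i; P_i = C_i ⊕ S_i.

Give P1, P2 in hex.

P1 = 0xF, P2 = 0x7

P1: T = 0x0, S = E(K, T) = 0x5; 0xA ⊕ 0x5 = 0xF.
P2: T = 0x1, S = E(K, T) = 0x7; 0x0 ⊕ 0x7 = 0x7.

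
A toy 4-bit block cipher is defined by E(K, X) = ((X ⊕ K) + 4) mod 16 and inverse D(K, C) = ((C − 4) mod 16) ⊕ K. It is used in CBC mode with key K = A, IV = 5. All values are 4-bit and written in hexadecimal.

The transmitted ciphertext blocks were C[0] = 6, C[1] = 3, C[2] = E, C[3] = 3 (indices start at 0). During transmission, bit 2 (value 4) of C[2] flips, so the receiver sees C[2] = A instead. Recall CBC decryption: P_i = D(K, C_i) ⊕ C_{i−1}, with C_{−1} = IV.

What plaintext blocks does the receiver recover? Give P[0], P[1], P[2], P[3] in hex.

P[0] = D, P[1] = 3, P[2] = F, P[3] = F

Only C[2] changed, to A. In CBC, a change in C_i garbles P_i and flips the same bit in P_{i+1}. Decrypting the received ciphertext:
P[0]: D(K, 6) = 8; 8 ⊕ 5 = D.
P[1]: D(K, 3) = 5; 5 ⊕ 6 = 3.
P[2]: D(K, A) = C; C ⊕ 3 = F.
P[3]: D(K, 3) = 5; 5 ⊕ A = F.
Blocks that differ from the original plaintext: P[2], P[3].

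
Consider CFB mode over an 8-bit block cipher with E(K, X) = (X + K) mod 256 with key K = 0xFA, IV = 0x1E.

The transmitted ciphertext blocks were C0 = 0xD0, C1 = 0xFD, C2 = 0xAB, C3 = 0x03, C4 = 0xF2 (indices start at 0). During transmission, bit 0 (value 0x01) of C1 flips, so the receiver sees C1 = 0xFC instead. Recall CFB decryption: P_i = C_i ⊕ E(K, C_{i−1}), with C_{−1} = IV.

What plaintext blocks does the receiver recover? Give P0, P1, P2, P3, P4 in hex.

P0 = 0xC8, P1 = 0x36, P2 = 0x5D, P3 = 0xA6, P4 = 0x0F

Only C1 changed, to 0xFC. In CFB, a change in C_i flips the same bit in P_i and garbles P_{i+1}. Decrypting the received ciphertext:
P0: E(K, 0x1E) = 0x18; 0xD0 ⊕ 0x18 = 0xC8.
P1: E(K, 0xD0) = 0xCA; 0xFC ⊕ 0xCA = 0x36.
P2: E(K, 0xFC) = 0xF6; 0xAB ⊕ 0xF6 = 0x5D.
P3: E(K, 0xAB) = 0xA5; 0x03 ⊕ 0xA5 = 0xA6.
P4: E(K, 0x03) = 0xFD; 0xF2 ⊕ 0xFD = 0x0F.
Blocks that differ from the original plaintext: P1, P2.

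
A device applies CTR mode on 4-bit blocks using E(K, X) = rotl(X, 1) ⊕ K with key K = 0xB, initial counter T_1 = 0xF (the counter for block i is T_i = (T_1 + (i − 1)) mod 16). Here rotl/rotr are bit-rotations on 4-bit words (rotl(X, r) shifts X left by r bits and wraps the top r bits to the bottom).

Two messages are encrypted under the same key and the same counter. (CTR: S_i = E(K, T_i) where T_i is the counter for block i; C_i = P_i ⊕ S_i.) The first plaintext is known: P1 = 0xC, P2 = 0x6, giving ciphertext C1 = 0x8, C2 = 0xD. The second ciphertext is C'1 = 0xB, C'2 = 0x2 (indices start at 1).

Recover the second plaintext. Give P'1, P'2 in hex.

P'1 = 0xF, P'2 = 0x9

In CTR with a reused counter, both messages share the same keystream S_i, so C_i ⊕ C'_i = P_i ⊕ P'_i and thus P'_i = P_i ⊕ C_i ⊕ C'_i.
P'1: 0xC ⊕ 0x8 ⊕ 0xB = 0xF.
P'2: 0x6 ⊕ 0xD ⊕ 0x2 = 0x9.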